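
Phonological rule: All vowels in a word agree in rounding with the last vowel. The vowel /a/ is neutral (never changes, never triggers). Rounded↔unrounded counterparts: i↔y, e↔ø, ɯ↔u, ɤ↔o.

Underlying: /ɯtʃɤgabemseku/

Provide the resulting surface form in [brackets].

/ɯ/ harmonizes with /u/ ([+round]) → [u]
/ɤ/ harmonizes with /u/ ([+round]) → [o]
/e/ harmonizes with /u/ ([+round]) → [ø]
/e/ harmonizes with /u/ ([+round]) → [ø]

[utʃogabømsøku]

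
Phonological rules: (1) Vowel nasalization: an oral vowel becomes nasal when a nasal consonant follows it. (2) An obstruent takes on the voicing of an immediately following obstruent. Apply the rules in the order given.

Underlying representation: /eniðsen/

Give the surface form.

[ẽniθsẽn]

Rule 1: /e/ before nasal /n/ → [ẽ]
Rule 1: /e/ before nasal /n/ → [ẽ]
After rule 1: ẽniðsẽn
Rule 2: /ð/ before /s/ (voiceless) → [θ]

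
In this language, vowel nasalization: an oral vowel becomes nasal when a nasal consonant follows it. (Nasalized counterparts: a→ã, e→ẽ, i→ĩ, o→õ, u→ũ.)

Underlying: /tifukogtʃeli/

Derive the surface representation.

[tifukogtʃeli]

no segment meets the rule's conditions; no change.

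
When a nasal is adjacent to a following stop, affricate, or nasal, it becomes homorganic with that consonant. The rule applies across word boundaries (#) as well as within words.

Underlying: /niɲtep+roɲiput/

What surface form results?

[nintep+roɲiput]

/ɲ/ before /t/ (alveolar) → [n]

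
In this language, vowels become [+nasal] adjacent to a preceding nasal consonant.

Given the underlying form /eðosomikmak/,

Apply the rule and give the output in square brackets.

[eðosomĩkmãk]

/i/ after nasal /m/ → [ĩ]
/a/ after nasal /m/ → [ã]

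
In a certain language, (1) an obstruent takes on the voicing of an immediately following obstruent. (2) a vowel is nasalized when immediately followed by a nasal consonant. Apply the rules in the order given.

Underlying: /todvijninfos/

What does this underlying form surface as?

[todvijnĩnfos]

Rule 1: no segment meets the rule's conditions; no change.
After rule 1: todvijninfos
Rule 2: /i/ before nasal /n/ → [ĩ]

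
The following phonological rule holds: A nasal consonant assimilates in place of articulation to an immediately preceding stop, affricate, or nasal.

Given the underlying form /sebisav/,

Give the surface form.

no segment meets the rule's conditions; no change.

[sebisav]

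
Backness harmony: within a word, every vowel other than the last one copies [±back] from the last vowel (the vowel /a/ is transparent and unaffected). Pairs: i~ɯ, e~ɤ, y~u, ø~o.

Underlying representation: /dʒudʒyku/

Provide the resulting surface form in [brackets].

/y/ harmonizes with /u/ ([+back]) → [u]

[dʒudʒuku]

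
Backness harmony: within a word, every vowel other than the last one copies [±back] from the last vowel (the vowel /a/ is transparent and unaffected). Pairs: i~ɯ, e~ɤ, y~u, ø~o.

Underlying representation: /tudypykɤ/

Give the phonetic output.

[tudupukɤ]

/y/ harmonizes with /ɤ/ ([+back]) → [u]
/y/ harmonizes with /ɤ/ ([+back]) → [u]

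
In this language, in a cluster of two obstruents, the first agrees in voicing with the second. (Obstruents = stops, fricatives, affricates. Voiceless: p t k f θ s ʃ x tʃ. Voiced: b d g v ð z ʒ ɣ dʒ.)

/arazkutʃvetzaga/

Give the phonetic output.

/z/ before /k/ (voiceless) → [s]
/tʃ/ before /v/ (voiced) → [dʒ]
/t/ before /z/ (voiced) → [d]

[araskudʒvedzaga]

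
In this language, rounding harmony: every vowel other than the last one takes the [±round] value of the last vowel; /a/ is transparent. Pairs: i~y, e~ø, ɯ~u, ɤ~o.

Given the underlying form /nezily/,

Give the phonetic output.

[nøzyly]

/e/ harmonizes with /y/ ([+round]) → [ø]
/i/ harmonizes with /y/ ([+round]) → [y]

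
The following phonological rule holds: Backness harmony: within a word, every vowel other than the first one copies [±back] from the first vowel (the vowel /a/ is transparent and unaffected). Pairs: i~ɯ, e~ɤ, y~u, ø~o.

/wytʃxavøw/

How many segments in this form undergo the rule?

0

No segment meets the rule's conditions.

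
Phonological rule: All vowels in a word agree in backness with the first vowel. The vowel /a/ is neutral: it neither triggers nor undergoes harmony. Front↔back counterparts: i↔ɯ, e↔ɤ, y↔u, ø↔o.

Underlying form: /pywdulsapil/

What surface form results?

/u/ harmonizes with /y/ ([-back]) → [y]

[pywdylsapil]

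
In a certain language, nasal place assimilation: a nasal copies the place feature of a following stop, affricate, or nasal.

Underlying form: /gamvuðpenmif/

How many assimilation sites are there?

/n/ before /m/ (labial) → [m]
1 segment changes.

1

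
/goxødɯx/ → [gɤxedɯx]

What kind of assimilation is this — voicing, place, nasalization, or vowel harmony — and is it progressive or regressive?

/o/→[ɤ] /ø/→[e].
Vowels agree with the last vowel, so the harmony is regressive.

vowel harmony, regressive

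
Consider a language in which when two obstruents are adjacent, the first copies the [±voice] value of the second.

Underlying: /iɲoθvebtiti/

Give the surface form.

/θ/ before /v/ (voiced) → [ð]
/b/ before /t/ (voiceless) → [p]

[iɲoðveptiti]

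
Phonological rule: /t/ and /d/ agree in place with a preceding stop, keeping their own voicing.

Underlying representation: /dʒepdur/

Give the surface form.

/d/ after /p/ (labial) → [b]

[dʒepbur]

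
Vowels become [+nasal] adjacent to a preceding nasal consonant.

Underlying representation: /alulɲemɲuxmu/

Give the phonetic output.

/e/ after nasal /ɲ/ → [ẽ]
/u/ after nasal /ɲ/ → [ũ]
/u/ after nasal /m/ → [ũ]

[alulɲẽmɲũxmũ]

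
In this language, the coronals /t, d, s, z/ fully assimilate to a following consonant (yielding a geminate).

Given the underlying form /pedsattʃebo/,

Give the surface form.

[pessatʃtʃebo]

/d/ before /s/ → [s] (total assimilation)
/t/ before /tʃ/ → [tʃ] (total assimilation)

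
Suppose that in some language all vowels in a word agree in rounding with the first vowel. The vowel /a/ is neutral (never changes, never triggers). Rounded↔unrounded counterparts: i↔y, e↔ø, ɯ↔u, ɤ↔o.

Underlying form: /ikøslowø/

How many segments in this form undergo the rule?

3

/ø/ harmonizes with /i/ ([-round]) → [e]
/o/ harmonizes with /i/ ([-round]) → [ɤ]
/ø/ harmonizes with /i/ ([-round]) → [e]
3 segments change.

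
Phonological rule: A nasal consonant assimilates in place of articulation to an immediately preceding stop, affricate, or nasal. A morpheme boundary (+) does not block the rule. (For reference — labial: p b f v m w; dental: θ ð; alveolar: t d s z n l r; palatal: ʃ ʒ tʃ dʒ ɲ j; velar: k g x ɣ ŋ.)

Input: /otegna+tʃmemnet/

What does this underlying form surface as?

[otegŋa+tʃɲemmet]

/n/ after /g/ (velar) → [ŋ]
/m/ after /tʃ/ (palatal) → [ɲ]
/n/ after /m/ (labial) → [m]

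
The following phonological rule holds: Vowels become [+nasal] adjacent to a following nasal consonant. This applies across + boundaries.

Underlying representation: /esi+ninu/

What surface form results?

[esĩ+nĩnu]

/i/ before nasal /n/ → [ĩ]
/i/ before nasal /n/ → [ĩ]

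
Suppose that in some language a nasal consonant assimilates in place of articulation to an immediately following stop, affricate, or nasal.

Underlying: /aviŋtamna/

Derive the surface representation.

/ŋ/ before /t/ (alveolar) → [n]
/m/ before /n/ (alveolar) → [n]

[avintanna]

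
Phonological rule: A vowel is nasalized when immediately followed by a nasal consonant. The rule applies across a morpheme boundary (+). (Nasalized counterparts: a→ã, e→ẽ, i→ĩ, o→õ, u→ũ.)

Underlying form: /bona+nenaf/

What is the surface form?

/o/ before nasal /n/ → [õ]
/a/ before nasal /n/ → [ã]
/e/ before nasal /n/ → [ẽ]

[bõnã+nẽnaf]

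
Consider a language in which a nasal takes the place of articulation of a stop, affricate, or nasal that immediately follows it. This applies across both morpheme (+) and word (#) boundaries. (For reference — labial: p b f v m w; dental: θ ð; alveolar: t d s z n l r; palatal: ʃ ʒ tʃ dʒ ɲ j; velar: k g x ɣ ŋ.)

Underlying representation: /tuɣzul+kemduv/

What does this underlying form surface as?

/m/ before /d/ (alveolar) → [n]

[tuɣzul+kenduv]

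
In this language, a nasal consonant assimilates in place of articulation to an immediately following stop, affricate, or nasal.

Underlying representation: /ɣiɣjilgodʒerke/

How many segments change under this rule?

0

No segment meets the rule's conditions.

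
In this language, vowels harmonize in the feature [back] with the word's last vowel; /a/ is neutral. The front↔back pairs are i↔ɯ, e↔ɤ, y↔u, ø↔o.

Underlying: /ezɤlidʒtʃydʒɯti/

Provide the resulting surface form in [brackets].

[ezelidʒtʃydʒiti]

/ɤ/ harmonizes with /i/ ([-back]) → [e]
/ɯ/ harmonizes with /i/ ([-back]) → [i]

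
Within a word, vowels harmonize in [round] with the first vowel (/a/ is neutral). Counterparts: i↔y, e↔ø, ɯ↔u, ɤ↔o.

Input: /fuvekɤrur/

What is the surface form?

[fuvøkorur]

/e/ harmonizes with /u/ ([+round]) → [ø]
/ɤ/ harmonizes with /u/ ([+round]) → [o]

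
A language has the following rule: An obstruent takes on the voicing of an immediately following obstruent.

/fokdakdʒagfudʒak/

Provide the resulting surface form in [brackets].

[fogdagdʒakfudʒak]

/k/ before /d/ (voiced) → [g]
/k/ before /dʒ/ (voiced) → [g]
/g/ before /f/ (voiceless) → [k]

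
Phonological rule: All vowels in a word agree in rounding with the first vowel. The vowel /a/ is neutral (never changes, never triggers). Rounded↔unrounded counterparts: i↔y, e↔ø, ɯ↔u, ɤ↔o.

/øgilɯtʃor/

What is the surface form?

/i/ harmonizes with /ø/ ([+round]) → [y]
/ɯ/ harmonizes with /ø/ ([+round]) → [u]

[øgylutʃor]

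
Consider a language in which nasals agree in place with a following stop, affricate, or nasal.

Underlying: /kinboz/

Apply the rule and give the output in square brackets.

/n/ before /b/ (labial) → [m]

[kimboz]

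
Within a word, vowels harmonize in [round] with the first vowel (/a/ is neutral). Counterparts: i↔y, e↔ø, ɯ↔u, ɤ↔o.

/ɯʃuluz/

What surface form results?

/u/ harmonizes with /ɯ/ ([-round]) → [ɯ]
/u/ harmonizes with /ɯ/ ([-round]) → [ɯ]

[ɯʃɯlɯz]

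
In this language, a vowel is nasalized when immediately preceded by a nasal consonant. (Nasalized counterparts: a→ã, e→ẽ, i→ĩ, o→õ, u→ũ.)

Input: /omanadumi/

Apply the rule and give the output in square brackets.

[omãnãdumĩ]

/a/ after nasal /m/ → [ã]
/a/ after nasal /n/ → [ã]
/i/ after nasal /m/ → [ĩ]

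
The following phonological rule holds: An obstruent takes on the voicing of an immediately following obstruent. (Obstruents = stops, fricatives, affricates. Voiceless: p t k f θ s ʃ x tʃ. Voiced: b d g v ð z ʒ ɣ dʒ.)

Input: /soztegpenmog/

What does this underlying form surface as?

[sostekpenmog]

/z/ before /t/ (voiceless) → [s]
/g/ before /p/ (voiceless) → [k]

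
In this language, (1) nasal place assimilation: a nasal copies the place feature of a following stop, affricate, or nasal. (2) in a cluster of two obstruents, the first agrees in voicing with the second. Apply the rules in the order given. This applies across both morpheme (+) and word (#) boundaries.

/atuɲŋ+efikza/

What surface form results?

Rule 1: /ɲ/ before /ŋ/ (velar) → [ŋ]
After rule 1: atuŋŋ+efikza
Rule 2: /k/ before /z/ (voiced) → [g]

[atuŋŋ+efigza]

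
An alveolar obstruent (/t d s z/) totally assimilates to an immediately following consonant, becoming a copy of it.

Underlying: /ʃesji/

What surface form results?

/s/ before /j/ → [j] (total assimilation)

[ʃejji]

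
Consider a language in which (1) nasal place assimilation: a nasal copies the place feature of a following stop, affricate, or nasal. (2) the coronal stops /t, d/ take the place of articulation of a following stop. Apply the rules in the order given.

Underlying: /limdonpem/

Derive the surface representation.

Rule 1: /m/ before /d/ (alveolar) → [n]
Rule 1: /n/ before /p/ (labial) → [m]
After rule 1: lindompem
Rule 2: no segment meets the rule's conditions; no change.

[lindompem]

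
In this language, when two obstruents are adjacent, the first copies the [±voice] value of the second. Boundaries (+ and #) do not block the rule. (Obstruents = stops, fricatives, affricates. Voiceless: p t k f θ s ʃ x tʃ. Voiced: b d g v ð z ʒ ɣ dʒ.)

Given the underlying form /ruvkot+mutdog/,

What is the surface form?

/v/ before /k/ (voiceless) → [f]
/t/ before /d/ (voiced) → [d]

[rufkot+muddog]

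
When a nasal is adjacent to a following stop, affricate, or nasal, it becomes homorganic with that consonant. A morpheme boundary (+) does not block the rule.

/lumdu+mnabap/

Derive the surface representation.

[lundu+nnabap]

/m/ before /d/ (alveolar) → [n]
/m/ before /n/ (alveolar) → [n]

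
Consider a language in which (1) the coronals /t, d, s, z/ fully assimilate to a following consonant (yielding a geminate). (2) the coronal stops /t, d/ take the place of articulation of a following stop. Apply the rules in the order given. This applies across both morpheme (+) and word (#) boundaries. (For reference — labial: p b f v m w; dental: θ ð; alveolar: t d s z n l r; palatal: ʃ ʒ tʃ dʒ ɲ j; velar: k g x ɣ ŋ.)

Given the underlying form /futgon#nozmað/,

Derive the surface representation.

Rule 1: /t/ before /g/ → [g] (total assimilation)
Rule 1: /z/ before /m/ → [m] (total assimilation)
After rule 1: fuggon#nommað
Rule 2: no segment meets the rule's conditions; no change.

[fuggon#nommað]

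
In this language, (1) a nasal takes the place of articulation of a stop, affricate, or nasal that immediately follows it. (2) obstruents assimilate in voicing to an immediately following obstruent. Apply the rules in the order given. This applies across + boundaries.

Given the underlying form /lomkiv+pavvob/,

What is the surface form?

Rule 1: /m/ before /k/ (velar) → [ŋ]
After rule 1: loŋkiv+pavvob
Rule 2: /v/ before /p/ (voiceless) → [f]

[loŋkif+pavvob]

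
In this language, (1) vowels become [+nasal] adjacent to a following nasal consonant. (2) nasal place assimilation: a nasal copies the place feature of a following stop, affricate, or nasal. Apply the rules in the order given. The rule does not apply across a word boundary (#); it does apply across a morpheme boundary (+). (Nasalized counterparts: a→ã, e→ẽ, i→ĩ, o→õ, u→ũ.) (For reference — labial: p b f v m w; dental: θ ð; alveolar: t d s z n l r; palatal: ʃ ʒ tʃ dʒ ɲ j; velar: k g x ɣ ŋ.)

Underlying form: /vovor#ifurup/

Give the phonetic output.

Rule 1: no segment meets the rule's conditions; no change.
After rule 1: vovor#ifurup
Rule 2: no segment meets the rule's conditions; no change.

[vovor#ifurup]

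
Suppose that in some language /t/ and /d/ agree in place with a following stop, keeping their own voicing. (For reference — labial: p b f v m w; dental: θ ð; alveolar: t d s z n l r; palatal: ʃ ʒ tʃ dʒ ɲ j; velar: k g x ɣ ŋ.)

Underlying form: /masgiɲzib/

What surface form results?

[masgiɲzib]

no segment meets the rule's conditions; no change.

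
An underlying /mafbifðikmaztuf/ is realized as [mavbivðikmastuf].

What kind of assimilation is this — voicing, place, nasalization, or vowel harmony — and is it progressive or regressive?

voicing assimilation, regressive

/f/→[v] /f/→[v] /z/→[s].
Each target copies a feature from the following segment, so the direction is regressive.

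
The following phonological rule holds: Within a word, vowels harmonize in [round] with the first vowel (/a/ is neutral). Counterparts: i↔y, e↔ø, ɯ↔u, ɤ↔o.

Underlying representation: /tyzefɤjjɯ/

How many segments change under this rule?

/e/ harmonizes with /y/ ([+round]) → [ø]
/ɤ/ harmonizes with /y/ ([+round]) → [o]
/ɯ/ harmonizes with /y/ ([+round]) → [u]
3 segments change.

3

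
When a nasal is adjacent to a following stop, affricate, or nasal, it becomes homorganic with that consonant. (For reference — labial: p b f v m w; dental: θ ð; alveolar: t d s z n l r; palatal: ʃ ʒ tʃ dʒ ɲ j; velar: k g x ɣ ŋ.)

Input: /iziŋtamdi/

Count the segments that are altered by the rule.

2

/ŋ/ before /t/ (alveolar) → [n]
/m/ before /d/ (alveolar) → [n]
2 segments change.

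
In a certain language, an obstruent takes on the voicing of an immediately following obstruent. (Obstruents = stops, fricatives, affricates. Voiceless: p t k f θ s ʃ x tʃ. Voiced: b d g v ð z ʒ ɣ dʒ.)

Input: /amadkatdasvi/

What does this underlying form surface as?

[amatkaddazvi]

/d/ before /k/ (voiceless) → [t]
/t/ before /d/ (voiced) → [d]
/s/ before /v/ (voiced) → [z]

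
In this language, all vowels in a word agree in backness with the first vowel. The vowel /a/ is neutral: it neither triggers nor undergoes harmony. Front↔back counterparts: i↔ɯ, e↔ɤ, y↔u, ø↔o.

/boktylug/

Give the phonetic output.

[boktulug]

/y/ harmonizes with /o/ ([+back]) → [u]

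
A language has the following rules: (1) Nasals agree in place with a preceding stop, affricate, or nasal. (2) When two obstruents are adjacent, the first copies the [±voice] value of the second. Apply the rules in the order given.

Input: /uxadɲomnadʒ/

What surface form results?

[uxadnommadʒ]

Rule 1: /ɲ/ after /d/ (alveolar) → [n]
Rule 1: /n/ after /m/ (labial) → [m]
After rule 1: uxadnommadʒ
Rule 2: no segment meets the rule's conditions; no change.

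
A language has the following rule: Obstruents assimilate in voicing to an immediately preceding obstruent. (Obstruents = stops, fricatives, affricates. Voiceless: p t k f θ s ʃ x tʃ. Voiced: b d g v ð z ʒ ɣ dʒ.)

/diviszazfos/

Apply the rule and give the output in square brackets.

[divissazvos]

/z/ after /s/ (voiceless) → [s]
/f/ after /z/ (voiced) → [v]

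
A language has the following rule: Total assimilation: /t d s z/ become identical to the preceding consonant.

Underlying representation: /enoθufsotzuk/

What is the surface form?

/s/ after /f/ → [f] (total assimilation)
/z/ after /t/ → [t] (total assimilation)

[enoθuffottuk]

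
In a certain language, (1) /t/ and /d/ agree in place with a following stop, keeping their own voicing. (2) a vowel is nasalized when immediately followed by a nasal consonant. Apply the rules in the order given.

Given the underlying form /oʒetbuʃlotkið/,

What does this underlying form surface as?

[oʒepbuʃlokkið]

Rule 1: /t/ before /b/ (labial) → [p]
Rule 1: /t/ before /k/ (velar) → [k]
After rule 1: oʒepbuʃlokkið
Rule 2: no segment meets the rule's conditions; no change.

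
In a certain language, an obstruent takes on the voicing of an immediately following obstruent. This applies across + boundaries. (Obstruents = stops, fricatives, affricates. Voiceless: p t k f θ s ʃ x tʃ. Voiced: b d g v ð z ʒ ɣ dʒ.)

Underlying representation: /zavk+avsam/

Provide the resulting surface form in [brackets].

/v/ before /k/ (voiceless) → [f]
/v/ before /s/ (voiceless) → [f]

[zafk+afsam]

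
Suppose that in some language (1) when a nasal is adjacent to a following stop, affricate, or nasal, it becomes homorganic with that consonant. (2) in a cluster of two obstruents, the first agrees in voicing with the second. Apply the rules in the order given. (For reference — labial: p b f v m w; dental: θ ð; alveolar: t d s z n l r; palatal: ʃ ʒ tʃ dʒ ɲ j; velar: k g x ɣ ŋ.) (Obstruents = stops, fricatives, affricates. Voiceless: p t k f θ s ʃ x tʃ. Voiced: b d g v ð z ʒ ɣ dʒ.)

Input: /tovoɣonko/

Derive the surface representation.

Rule 1: /n/ before /k/ (velar) → [ŋ]
After rule 1: tovoɣoŋko
Rule 2: no segment meets the rule's conditions; no change.

[tovoɣoŋko]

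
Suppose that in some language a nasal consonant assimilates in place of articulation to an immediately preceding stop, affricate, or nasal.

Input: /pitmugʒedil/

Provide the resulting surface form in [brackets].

[pitnugʒedil]

/m/ after /t/ (alveolar) → [n]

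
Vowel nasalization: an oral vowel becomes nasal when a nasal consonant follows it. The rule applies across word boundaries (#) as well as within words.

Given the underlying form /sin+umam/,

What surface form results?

[sĩn+ũmãm]

/i/ before nasal /n/ → [ĩ]
/u/ before nasal /m/ → [ũ]
/a/ before nasal /m/ → [ã]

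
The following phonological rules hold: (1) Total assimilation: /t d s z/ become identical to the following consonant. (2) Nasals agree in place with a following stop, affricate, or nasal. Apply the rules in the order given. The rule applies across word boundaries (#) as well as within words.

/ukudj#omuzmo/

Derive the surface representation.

Rule 1: /d/ before /j/ → [j] (total assimilation)
Rule 1: /z/ before /m/ → [m] (total assimilation)
After rule 1: ukujj#omummo
Rule 2: no segment meets the rule's conditions; no change.

[ukujj#omummo]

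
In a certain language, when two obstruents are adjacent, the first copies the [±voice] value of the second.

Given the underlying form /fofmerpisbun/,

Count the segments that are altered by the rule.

/s/ before /b/ (voiced) → [z]
1 segment changes.

1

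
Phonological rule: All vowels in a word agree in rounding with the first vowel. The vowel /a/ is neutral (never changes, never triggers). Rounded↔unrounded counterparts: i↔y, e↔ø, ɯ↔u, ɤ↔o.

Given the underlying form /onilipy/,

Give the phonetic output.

/i/ harmonizes with /o/ ([+round]) → [y]
/i/ harmonizes with /o/ ([+round]) → [y]

[onylypy]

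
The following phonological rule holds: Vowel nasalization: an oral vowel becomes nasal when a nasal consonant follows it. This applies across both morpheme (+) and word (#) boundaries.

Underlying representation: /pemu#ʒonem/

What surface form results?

/e/ before nasal /m/ → [ẽ]
/o/ before nasal /n/ → [õ]
/e/ before nasal /m/ → [ẽ]

[pẽmu#ʒõnẽm]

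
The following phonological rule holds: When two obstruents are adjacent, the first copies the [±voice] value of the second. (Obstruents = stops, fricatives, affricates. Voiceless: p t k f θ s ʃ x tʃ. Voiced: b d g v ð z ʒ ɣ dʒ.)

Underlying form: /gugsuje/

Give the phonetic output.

/g/ before /s/ (voiceless) → [k]

[guksuje]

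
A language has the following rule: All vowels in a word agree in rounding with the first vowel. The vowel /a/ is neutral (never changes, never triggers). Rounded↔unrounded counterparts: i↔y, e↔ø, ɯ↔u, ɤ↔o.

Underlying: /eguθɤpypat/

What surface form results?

/u/ harmonizes with /e/ ([-round]) → [ɯ]
/y/ harmonizes with /e/ ([-round]) → [i]

[egɯθɤpipat]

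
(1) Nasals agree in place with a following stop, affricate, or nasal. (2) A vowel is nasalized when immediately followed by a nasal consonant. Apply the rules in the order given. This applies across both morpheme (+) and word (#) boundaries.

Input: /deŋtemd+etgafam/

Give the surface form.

Rule 1: /ŋ/ before /t/ (alveolar) → [n]
Rule 1: /m/ before /d/ (alveolar) → [n]
After rule 1: dentend+etgafam
Rule 2: /e/ before nasal /n/ → [ẽ]
Rule 2: /e/ before nasal /n/ → [ẽ]
Rule 2: /a/ before nasal /m/ → [ã]

[dẽntẽnd+etgafãm]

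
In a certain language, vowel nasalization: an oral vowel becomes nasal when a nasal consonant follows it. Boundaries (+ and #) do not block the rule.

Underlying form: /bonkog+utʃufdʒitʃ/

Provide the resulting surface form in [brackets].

[bõnkog+utʃufdʒitʃ]

/o/ before nasal /n/ → [õ]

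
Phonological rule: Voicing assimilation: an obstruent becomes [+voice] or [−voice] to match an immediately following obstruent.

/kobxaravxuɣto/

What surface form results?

[kopxarafxuxto]

/b/ before /x/ (voiceless) → [p]
/v/ before /x/ (voiceless) → [f]
/ɣ/ before /t/ (voiceless) → [x]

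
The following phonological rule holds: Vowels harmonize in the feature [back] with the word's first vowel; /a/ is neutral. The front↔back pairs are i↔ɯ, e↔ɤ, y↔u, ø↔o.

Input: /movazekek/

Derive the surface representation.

/e/ harmonizes with /o/ ([+back]) → [ɤ]
/e/ harmonizes with /o/ ([+back]) → [ɤ]

[movazɤkɤk]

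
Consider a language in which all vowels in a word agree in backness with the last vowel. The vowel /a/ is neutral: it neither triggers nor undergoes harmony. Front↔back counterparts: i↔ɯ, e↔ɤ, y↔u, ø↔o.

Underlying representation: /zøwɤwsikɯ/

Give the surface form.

/ø/ harmonizes with /ɯ/ ([+back]) → [o]
/i/ harmonizes with /ɯ/ ([+back]) → [ɯ]

[zowɤwsɯkɯ]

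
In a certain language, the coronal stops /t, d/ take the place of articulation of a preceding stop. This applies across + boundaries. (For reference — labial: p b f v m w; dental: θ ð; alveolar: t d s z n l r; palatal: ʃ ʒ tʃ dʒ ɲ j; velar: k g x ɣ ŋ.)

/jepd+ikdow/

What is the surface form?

[jepb+ikgow]

/d/ after /p/ (labial) → [b]
/d/ after /k/ (velar) → [g]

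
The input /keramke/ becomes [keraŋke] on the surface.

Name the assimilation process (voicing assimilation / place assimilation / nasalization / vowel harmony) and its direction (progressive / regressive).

/m/→[ŋ].
Each target copies a feature from the following segment, so the direction is regressive.

place assimilation, regressive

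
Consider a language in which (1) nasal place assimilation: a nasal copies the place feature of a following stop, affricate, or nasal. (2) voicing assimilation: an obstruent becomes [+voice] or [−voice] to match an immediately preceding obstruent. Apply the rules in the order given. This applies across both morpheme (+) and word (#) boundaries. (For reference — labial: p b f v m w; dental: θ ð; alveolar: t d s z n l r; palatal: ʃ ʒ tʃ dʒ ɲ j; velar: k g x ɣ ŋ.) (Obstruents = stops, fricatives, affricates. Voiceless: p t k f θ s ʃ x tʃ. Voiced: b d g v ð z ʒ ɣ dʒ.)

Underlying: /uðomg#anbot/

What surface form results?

Rule 1: /m/ before /g/ (velar) → [ŋ]
Rule 1: /n/ before /b/ (labial) → [m]
After rule 1: uðoŋg#ambot
Rule 2: no segment meets the rule's conditions; no change.

[uðoŋg#ambot]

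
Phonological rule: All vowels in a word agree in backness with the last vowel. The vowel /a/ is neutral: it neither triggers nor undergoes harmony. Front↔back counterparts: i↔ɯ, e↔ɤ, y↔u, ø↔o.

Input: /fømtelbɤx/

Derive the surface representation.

/ø/ harmonizes with /ɤ/ ([+back]) → [o]
/e/ harmonizes with /ɤ/ ([+back]) → [ɤ]

[fomtɤlbɤx]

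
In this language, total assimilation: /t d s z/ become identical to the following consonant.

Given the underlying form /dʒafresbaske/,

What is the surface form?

[dʒafrebbakke]

/s/ before /b/ → [b] (total assimilation)
/s/ before /k/ → [k] (total assimilation)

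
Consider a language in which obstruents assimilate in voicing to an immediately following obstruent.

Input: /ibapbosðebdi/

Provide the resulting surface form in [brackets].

[ibabbozðebdi]

/p/ before /b/ (voiced) → [b]
/s/ before /ð/ (voiced) → [z]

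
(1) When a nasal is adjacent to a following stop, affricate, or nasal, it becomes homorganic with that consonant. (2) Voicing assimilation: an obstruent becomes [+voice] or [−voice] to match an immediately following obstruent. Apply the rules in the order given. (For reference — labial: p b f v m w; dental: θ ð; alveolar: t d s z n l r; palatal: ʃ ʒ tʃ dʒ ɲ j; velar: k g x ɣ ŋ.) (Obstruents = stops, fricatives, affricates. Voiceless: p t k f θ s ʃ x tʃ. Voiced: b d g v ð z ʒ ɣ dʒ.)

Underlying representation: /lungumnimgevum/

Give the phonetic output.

Rule 1: /n/ before /g/ (velar) → [ŋ]
Rule 1: /m/ before /n/ (alveolar) → [n]
Rule 1: /m/ before /g/ (velar) → [ŋ]
After rule 1: luŋgunniŋgevum
Rule 2: no segment meets the rule's conditions; no change.

[luŋgunniŋgevum]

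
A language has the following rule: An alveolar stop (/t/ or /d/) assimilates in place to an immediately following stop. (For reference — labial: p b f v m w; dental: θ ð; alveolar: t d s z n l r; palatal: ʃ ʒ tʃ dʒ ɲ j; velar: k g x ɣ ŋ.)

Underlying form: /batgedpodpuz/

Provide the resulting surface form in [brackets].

[bakgebpobpuz]

/t/ before /g/ (velar) → [k]
/d/ before /p/ (labial) → [b]
/d/ before /p/ (labial) → [b]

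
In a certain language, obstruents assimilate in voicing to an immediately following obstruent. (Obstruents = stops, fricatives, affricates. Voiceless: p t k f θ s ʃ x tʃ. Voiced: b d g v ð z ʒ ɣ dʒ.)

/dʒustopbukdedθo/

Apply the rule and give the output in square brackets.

/p/ before /b/ (voiced) → [b]
/k/ before /d/ (voiced) → [g]
/d/ before /θ/ (voiceless) → [t]

[dʒustobbugdetθo]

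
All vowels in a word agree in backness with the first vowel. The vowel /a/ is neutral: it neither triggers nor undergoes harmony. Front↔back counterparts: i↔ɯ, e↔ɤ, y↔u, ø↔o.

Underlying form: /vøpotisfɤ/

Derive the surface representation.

/o/ harmonizes with /ø/ ([-back]) → [ø]
/ɤ/ harmonizes with /ø/ ([-back]) → [e]

[vøpøtisfe]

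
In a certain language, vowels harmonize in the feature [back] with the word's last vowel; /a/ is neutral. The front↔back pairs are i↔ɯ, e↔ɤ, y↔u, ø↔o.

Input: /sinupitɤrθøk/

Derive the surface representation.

[sinypiterθøk]

/u/ harmonizes with /ø/ ([-back]) → [y]
/ɤ/ harmonizes with /ø/ ([-back]) → [e]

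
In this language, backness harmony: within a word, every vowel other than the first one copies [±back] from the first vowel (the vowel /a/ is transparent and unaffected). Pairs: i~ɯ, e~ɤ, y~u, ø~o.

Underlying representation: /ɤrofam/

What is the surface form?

[ɤrofam]

no segment meets the rule's conditions; no change.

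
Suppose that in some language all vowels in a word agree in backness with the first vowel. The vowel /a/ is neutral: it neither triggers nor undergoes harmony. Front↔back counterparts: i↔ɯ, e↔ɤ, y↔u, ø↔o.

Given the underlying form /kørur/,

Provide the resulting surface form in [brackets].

[køryr]

/u/ harmonizes with /ø/ ([-back]) → [y]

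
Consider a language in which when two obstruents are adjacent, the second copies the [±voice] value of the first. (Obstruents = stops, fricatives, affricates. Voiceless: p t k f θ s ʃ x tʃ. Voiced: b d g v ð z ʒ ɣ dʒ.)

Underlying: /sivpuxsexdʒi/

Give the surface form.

/p/ after /v/ (voiced) → [b]
/dʒ/ after /x/ (voiceless) → [tʃ]

[sivbuxsextʃi]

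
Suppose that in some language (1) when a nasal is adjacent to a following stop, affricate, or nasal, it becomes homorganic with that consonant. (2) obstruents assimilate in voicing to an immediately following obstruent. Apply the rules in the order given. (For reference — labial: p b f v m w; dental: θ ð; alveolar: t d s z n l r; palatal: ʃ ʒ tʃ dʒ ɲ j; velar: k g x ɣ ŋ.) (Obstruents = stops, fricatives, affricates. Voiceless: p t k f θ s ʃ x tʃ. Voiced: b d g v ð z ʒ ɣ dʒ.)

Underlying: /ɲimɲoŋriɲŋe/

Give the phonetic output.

[ɲiɲɲoŋriŋŋe]

Rule 1: /m/ before /ɲ/ (palatal) → [ɲ]
Rule 1: /ɲ/ before /ŋ/ (velar) → [ŋ]
After rule 1: ɲiɲɲoŋriŋŋe
Rule 2: no segment meets the rule's conditions; no change.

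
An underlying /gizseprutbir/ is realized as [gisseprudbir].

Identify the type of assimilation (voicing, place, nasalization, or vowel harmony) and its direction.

/z/→[s] /t/→[d].
Each target copies a feature from the following segment, so the direction is regressive.

voicing assimilation, regressive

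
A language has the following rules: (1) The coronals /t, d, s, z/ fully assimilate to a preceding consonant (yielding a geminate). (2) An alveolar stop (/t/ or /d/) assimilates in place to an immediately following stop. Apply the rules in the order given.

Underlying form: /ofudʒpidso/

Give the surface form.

Rule 1: /s/ after /d/ → [d] (total assimilation)
After rule 1: ofudʒpiddo
Rule 2: no segment meets the rule's conditions; no change.

[ofudʒpiddo]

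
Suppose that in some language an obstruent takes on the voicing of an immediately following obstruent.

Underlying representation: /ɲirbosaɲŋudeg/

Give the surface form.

[ɲirbosaɲŋudeg]

no segment meets the rule's conditions; no change.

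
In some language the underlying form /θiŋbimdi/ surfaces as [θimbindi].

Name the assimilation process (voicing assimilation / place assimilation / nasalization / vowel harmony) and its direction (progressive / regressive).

place assimilation, regressive

/ŋ/→[m] /m/→[n].
Each target copies a feature from the following segment, so the direction is regressive.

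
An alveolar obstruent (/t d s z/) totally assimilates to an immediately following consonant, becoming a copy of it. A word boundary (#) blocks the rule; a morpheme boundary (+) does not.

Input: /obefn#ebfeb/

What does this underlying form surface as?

no segment meets the rule's conditions; no change.

[obefn#ebfeb]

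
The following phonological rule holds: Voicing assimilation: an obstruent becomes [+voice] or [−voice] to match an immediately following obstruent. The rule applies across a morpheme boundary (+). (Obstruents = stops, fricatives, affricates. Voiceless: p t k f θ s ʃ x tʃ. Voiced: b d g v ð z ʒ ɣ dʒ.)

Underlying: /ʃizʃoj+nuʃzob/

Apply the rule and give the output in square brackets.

/z/ before /ʃ/ (voiceless) → [s]
/ʃ/ before /z/ (voiced) → [ʒ]

[ʃisʃoj+nuʒzob]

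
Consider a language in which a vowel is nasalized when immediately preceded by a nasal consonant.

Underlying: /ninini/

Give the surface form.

[nĩnĩnĩ]

/i/ after nasal /n/ → [ĩ]
/i/ after nasal /n/ → [ĩ]
/i/ after nasal /n/ → [ĩ]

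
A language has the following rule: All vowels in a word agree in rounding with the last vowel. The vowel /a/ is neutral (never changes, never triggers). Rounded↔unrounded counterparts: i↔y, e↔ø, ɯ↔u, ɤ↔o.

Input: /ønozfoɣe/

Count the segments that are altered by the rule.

/ø/ harmonizes with /e/ ([-round]) → [e]
/o/ harmonizes with /e/ ([-round]) → [ɤ]
/o/ harmonizes with /e/ ([-round]) → [ɤ]
3 segments change.

3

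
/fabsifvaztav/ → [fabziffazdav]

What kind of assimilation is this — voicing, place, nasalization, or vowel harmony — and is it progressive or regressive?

voicing assimilation, progressive

/s/→[z] /v/→[f] /t/→[d].
Each target copies a feature from the preceding segment, so the direction is progressive.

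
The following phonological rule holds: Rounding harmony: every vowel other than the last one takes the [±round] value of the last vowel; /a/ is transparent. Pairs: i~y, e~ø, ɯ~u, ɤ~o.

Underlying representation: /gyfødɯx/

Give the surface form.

/y/ harmonizes with /ɯ/ ([-round]) → [i]
/ø/ harmonizes with /ɯ/ ([-round]) → [e]

[gifedɯx]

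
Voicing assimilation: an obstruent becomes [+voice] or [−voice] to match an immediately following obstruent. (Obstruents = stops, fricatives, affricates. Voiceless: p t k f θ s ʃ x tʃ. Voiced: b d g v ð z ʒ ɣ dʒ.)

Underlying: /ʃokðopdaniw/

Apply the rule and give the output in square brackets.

/k/ before /ð/ (voiced) → [g]
/p/ before /d/ (voiced) → [b]

[ʃogðobdaniw]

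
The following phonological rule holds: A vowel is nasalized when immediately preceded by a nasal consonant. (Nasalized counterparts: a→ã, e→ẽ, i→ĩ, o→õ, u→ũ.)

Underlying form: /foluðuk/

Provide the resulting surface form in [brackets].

no segment meets the rule's conditions; no change.

[foluðuk]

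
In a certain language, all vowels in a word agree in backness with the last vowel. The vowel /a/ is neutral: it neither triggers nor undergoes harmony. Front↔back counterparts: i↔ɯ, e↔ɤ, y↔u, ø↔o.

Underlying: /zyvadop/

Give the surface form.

/y/ harmonizes with /o/ ([+back]) → [u]

[zuvadop]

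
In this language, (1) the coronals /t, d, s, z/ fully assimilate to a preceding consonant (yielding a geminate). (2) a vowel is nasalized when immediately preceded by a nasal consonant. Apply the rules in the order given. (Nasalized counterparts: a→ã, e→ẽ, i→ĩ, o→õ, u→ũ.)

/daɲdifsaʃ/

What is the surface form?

[daɲɲĩffaʃ]

Rule 1: /d/ after /ɲ/ → [ɲ] (total assimilation)
Rule 1: /s/ after /f/ → [f] (total assimilation)
After rule 1: daɲɲiffaʃ
Rule 2: /i/ after nasal /ɲ/ → [ĩ]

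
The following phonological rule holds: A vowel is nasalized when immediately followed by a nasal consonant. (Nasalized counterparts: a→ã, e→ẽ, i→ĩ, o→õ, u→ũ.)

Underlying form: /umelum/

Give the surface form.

/u/ before nasal /m/ → [ũ]
/u/ before nasal /m/ → [ũ]

[ũmelũm]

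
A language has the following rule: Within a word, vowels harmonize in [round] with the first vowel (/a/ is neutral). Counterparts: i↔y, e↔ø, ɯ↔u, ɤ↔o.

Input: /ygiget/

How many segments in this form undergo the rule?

2

/i/ harmonizes with /y/ ([+round]) → [y]
/e/ harmonizes with /y/ ([+round]) → [ø]
2 segments change.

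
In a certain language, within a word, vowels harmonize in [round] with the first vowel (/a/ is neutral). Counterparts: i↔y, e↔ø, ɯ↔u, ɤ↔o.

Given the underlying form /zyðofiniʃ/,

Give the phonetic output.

[zyðofynyʃ]

/i/ harmonizes with /y/ ([+round]) → [y]
/i/ harmonizes with /y/ ([+round]) → [y]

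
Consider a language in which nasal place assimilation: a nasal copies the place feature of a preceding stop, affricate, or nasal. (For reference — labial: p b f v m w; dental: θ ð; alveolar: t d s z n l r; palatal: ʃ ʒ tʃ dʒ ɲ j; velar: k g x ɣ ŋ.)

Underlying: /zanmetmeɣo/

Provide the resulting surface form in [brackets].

/m/ after /n/ (alveolar) → [n]
/m/ after /t/ (alveolar) → [n]

[zannetneɣo]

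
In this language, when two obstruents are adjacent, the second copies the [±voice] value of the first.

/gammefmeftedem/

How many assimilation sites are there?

0

No segment meets the rule's conditions.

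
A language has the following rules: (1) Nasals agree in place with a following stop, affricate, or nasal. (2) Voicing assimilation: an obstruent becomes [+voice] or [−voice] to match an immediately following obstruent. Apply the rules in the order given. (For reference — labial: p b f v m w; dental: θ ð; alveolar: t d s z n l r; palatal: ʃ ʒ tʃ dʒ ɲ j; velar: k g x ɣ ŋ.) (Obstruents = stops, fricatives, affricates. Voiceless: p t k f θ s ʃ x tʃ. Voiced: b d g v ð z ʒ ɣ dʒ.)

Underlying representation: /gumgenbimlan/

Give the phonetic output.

[guŋgembimlan]

Rule 1: /m/ before /g/ (velar) → [ŋ]
Rule 1: /n/ before /b/ (labial) → [m]
After rule 1: guŋgembimlan
Rule 2: no segment meets the rule's conditions; no change.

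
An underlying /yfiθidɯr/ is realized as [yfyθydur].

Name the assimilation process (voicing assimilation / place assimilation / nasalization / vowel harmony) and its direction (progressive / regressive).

/i/→[y] /i/→[y] /ɯ/→[u].
Vowels agree with the first vowel, so the harmony is progressive.

vowel harmony, progressive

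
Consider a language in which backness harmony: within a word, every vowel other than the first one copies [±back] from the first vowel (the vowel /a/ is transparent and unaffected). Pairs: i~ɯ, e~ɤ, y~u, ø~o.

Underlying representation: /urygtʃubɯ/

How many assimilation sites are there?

/y/ harmonizes with /u/ ([+back]) → [u]
1 segment changes.

1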